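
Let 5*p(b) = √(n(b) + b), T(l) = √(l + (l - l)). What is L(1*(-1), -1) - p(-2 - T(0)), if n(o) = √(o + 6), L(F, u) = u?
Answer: -1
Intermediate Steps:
n(o) = √(6 + o)
T(l) = √l (T(l) = √(l + 0) = √l)
p(b) = √(b + √(6 + b))/5 (p(b) = √(√(6 + b) + b)/5 = √(b + √(6 + b))/5)
L(1*(-1), -1) - p(-2 - T(0)) = -1 - √((-2 - √0) + √(6 + (-2 - √0)))/5 = -1 - √((-2 - 1*0) + √(6 + (-2 - 1*0)))/5 = -1 - √((-2 + 0) + √(6 + (-2 + 0)))/5 = -1 - √(-2 + √(6 - 2))/5 = -1 - √(-2 + √4)/5 = -1 - √(-2 + 2)/5 = -1 - √0/5 = -1 - 0/5 = -1 - 1*0 = -1 + 0 = -1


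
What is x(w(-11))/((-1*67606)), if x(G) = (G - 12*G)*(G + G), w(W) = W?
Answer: 121/3073 ≈ 0.039375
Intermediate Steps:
x(G) = -22*G² (x(G) = (-11*G)*(2*G) = -22*G²)
x(w(-11))/((-1*67606)) = (-22*(-11)²)/((-1*67606)) = -22*121/(-67606) = -2662*(-1/67606) = 121/3073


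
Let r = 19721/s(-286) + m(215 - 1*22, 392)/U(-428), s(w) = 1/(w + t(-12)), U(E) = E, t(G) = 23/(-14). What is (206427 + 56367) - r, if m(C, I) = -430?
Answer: 4445612938/749 ≈ 5.9354e+6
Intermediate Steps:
t(G) = -23/14 (t(G) = 23*(-1/14) = -23/14)
s(w) = 1/(-23/14 + w) (s(w) = 1/(w - 23/14) = 1/(-23/14 + w))
r = -4248780232/749 (r = 19721/((14/(-23 + 14*(-286)))) - 430/(-428) = 19721/((14/(-23 - 4004))) - 430*(-1/428) = 19721/((14/(-4027))) + 215/214 = 19721/((14*(-1/4027))) + 215/214 = 19721/(-14/4027) + 215/214 = 19721*(-4027/14) + 215/214 = -79416467/14 + 215/214 = -4248780232/749 ≈ -5.6726e+6)
(206427 + 56367) - r = (206427 + 56367) - 1*(-4248780232/749) = 262794 + 4248780232/749 = 4445612938/749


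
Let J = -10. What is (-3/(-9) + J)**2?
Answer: 841/9 ≈ 93.444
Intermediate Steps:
(-3/(-9) + J)**2 = (-3/(-9) - 10)**2 = (-3*(-1/9) - 10)**2 = (1/3 - 10)**2 = (-29/3)**2 = 841/9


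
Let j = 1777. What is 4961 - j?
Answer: 3184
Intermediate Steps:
4961 - j = 4961 - 1*1777 = 4961 - 1777 = 3184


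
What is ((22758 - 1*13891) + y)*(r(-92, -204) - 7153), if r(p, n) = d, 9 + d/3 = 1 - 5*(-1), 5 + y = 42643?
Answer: -368878810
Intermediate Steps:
y = 42638 (y = -5 + 42643 = 42638)
d = -9 (d = -27 + 3*(1 - 5*(-1)) = -27 + 3*(1 + 5) = -27 + 3*6 = -27 + 18 = -9)
r(p, n) = -9
((22758 - 1*13891) + y)*(r(-92, -204) - 7153) = ((22758 - 1*13891) + 42638)*(-9 - 7153) = ((22758 - 13891) + 42638)*(-7162) = (8867 + 42638)*(-7162) = 51505*(-7162) = -368878810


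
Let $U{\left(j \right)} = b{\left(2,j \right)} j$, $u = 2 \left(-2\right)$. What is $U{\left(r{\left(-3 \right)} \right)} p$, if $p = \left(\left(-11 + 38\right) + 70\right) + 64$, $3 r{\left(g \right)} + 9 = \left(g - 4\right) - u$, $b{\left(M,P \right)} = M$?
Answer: $-1288$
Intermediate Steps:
$u = -4$
$r{\left(g \right)} = -3 + \frac{g}{3}$ ($r{\left(g \right)} = -3 + \frac{\left(g - 4\right) - -4}{3} = -3 + \frac{\left(-4 + g\right) + 4}{3} = -3 + \frac{g}{3}$)
$U{\left(j \right)} = 2 j$
$p = 161$ ($p = \left(27 + 70\right) + 64 = 97 + 64 = 161$)
$U{\left(r{\left(-3 \right)} \right)} p = 2 \left(-3 + \frac{1}{3} \left(-3\right)\right) 161 = 2 \left(-3 - 1\right) 161 = 2 \left(-4\right) 161 = \left(-8\right) 161 = -1288$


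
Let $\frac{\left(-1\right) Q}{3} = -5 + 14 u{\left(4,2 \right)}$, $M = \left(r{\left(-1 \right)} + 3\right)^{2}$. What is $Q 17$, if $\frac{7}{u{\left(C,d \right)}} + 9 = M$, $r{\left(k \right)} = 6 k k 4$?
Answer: $\frac{29767}{120} \approx 248.06$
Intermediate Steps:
$r{\left(k \right)} = 24 k^{2}$ ($r{\left(k \right)} = 6 k^{2} \cdot 4 = 24 k^{2}$)
$M = 729$ ($M = \left(24 \left(-1\right)^{2} + 3\right)^{2} = \left(24 \cdot 1 + 3\right)^{2} = \left(24 + 3\right)^{2} = 27^{2} = 729$)
$u{\left(C,d \right)} = \frac{7}{720}$ ($u{\left(C,d \right)} = \frac{7}{-9 + 729} = \frac{7}{720}$)
$Q = \frac{1751}{120}$ ($Q = - 3 \left(-5 + 14 \cdot \frac{7}{720}\right) = - 3 \left(-5 + \frac{49}{360}\right) = \left(-3\right) \left(- \frac{1751}{360}\right) = \frac{1751}{120} \approx 14.592$)
$Q 17 = \frac{1751}{120} \cdot 17 = \frac{29767}{120}$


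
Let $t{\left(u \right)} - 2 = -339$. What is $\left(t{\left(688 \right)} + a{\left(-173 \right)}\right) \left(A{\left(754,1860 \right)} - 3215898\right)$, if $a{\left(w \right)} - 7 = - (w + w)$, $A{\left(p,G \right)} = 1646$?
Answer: $-51428032$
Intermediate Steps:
$a{\left(w \right)} = 7 - 2 w$ ($a{\left(w \right)} = 7 - \left(w + w\right) = 7 - 2 w$)
$t{\left(u \right)} = -337$ ($t{\left(u \right)} = 2 - 339 = -337$)
$\left(t{\left(688 \right)} + a{\left(-173 \right)}\right) \left(A{\left(754,1860 \right)} - 3215898\right) = \left(-337 + \left(7 - -346\right)\right) \left(1646 - 3215898\right) = \left(-337 + \left(7 + 346\right)\right) \left(-3214252\right) = \left(-337 + 353\right) \left(-3214252\right) = 16 \left(-3214252\right) = -51428032$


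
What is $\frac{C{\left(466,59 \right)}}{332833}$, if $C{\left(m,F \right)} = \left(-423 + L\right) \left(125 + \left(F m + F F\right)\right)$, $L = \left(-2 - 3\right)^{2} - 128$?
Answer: $- \frac{16358600}{332833} \approx -49.15$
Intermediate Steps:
$L = -103$ ($L = \left(-5\right)^{2} - 128 = 25 - 128 = -103$)
$C{\left(m,F \right)} = -65750 - 526 F^{2} - 526 F m$ ($C{\left(m,F \right)} = \left(-423 - 103\right) \left(125 + \left(F m + F F\right)\right) = - 526 \left(125 + \left(F m + F^{2}\right)\right) = - 526 \left(125 + \left(F^{2} + F m\right)\right) = - 526 \left(125 + F^{2} + F m\right) = -65750 - 526 F^{2} - 526 F m$)
$\frac{C{\left(466,59 \right)}}{332833} = \frac{-65750 - 526 \cdot 59^{2} - 31034 \cdot 466}{332833} = \left(-65750 - 1831006 - 14461844\right) \frac{1}{332833} = \left(-16358600\right) \frac{1}{332833} = - \frac{16358600}{332833}$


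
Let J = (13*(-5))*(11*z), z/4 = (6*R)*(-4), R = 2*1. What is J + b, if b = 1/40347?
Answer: 5538836161/40347 ≈ 1.3728e+5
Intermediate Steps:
R = 2
z = -192 (z = 4*((6*2)*(-4)) = 4*(12*(-4)) = 4*(-48) = -192)
b = 1/40347 ≈ 2.4785e-5
J = 137280 (J = (13*(-5))*(11*(-192)) = -65*(-2112) = 137280)
J + b = 137280 + 1/40347 = 5538836161/40347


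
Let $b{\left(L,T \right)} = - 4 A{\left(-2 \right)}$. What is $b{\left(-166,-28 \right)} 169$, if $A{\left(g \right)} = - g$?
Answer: $-1352$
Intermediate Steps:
$b{\left(L,T \right)} = -8$ ($b{\left(L,T \right)} = - 4 \left(\left(-1\right) \left(-2\right)\right) = \left(-4\right) 2 = -8$)
$b{\left(-166,-28 \right)} 169 = \left(-8\right) 169 = -1352$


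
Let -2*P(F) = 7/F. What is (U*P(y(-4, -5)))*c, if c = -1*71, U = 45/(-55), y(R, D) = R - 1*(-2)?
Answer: 4473/44 ≈ 101.66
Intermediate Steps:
y(R, D) = 2 + R (y(R, D) = R + 2 = 2 + R)
U = -9/11 (U = 45*(-1/55) = -9/11 ≈ -0.81818)
P(F) = -7/(2*F)
c = -71
(U*P(y(-4, -5)))*c = -(-63)/(22*(2 - 4))*(-71) = -(-63)/(22*(-2))*(-71) = -(-63)*(-1)/(22*2)*(-71) = -9/11*7/4*(-71) = -63/44*(-71) = 4473/44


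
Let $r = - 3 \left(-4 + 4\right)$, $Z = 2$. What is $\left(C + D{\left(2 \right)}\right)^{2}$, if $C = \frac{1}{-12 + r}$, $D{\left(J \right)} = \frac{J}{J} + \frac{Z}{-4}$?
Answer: $\frac{25}{144} \approx 0.17361$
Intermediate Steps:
$r = 0$ ($r = \left(-3\right) 0 = 0$)
$D{\left(J \right)} = \frac{1}{2}$ ($D{\left(J \right)} = \frac{J}{J} + \frac{2}{-4} = 1 + 2 \left(- \frac{1}{4}\right) = 1 - \frac{1}{2} = \frac{1}{2}$)
$C = - \frac{1}{12}$ ($C = \frac{1}{-12 + 0} = \frac{1}{-12} = - \frac{1}{12} \approx -0.083333$)
$\left(C + D{\left(2 \right)}\right)^{2} = \left(- \frac{1}{12} + \frac{1}{2}\right)^{2} = \left(\frac{5}{12}\right)^{2} = \frac{25}{144}$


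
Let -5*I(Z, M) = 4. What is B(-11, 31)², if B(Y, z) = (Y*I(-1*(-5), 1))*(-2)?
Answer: 7744/25 ≈ 309.76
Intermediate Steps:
I(Z, M) = -⅘ (I(Z, M) = -⅕*4 = -⅘)
B(Y, z) = 8*Y/5 (B(Y, z) = (Y*(-⅘))*(-2) = -4*Y/5*(-2) = 8*Y/5)
B(-11, 31)² = ((8/5)*(-11))² = (-88/5)² = 7744/25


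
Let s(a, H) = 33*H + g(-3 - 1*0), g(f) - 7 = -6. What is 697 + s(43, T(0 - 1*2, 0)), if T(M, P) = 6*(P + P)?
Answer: 698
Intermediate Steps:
g(f) = 1 (g(f) = 7 - 6 = 1)
T(M, P) = 12*P (T(M, P) = 6*(2*P) = 12*P)
s(a, H) = 1 + 33*H (s(a, H) = 33*H + 1 = 1 + 33*H)
697 + s(43, T(0 - 1*2, 0)) = 697 + (1 + 33*(12*0)) = 697 + (1 + 33*0) = 697 + (1 + 0) = 697 + 1 = 698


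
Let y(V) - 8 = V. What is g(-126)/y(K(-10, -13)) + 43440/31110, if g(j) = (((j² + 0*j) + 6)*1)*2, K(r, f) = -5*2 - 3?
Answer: -32932028/5185 ≈ -6351.4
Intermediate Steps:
K(r, f) = -13 (K(r, f) = -10 - 3 = -13)
y(V) = 8 + V
g(j) = 12 + 2*j² (g(j) = (((j² + 0) + 6)*1)*2 = ((j² + 6)*1)*2 = ((6 + j²)*1)*2 = (6 + j²)*2 = 12 + 2*j²)
g(-126)/y(K(-10, -13)) + 43440/31110 = (12 + 2*(-126)²)/(8 - 13) + 43440/31110 = (12 + 2*15876)/(-5) + 43440*(1/31110) = (12 + 31752)*(-⅕) + 1448/1037 = 31764*(-⅕) + 1448/1037 = -31764/5 + 1448/1037 = -32932028/5185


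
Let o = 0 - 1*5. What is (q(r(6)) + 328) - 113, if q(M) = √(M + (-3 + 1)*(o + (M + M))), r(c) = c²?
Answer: 215 + 7*I*√2 ≈ 215.0 + 9.8995*I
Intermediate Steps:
o = -5 (o = 0 - 5 = -5)
q(M) = √(10 - 3*M) (q(M) = √(M + (-3 + 1)*(-5 + (M + M))) = √(M - 2*(-5 + 2*M)) = √(M + (10 - 4*M)) = √(10 - 3*M))
(q(r(6)) + 328) - 113 = (√(10 - 3*6²) + 328) - 113 = (√(10 - 3*36) + 328) - 113 = (√(10 - 108) + 328) - 113 = (√(-98) + 328) - 113 = (7*I*√2 + 328) - 113 = (328 + 7*I*√2) - 113 = 215 + 7*I*√2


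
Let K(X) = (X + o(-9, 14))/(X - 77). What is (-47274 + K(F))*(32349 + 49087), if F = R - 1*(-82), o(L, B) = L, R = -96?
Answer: -350330424196/91 ≈ -3.8498e+9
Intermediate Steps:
F = -14 (F = -96 - 1*(-82) = -96 + 82 = -14)
K(X) = (-9 + X)/(-77 + X) (K(X) = (X - 9)/(X - 77) = (-9 + X)/(-77 + X))
(-47274 + K(F))*(32349 + 49087) = (-47274 + (-9 - 14)/(-77 - 14))*(32349 + 49087) = (-47274 - 23/(-91))*81436 = (-47274 - 1/91*(-23))*81436 = (-47274 + 23/91)*81436 = -4301911/91*81436 = -350330424196/91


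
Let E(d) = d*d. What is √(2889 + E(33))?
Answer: 3*√442 ≈ 63.071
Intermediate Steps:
E(d) = d²
√(2889 + E(33)) = √(2889 + 33²) = √(2889 + 1089) = √3978 = 3*√442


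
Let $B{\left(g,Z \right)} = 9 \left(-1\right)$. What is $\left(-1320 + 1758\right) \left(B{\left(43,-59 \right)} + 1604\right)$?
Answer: $698610$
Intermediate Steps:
$B{\left(g,Z \right)} = -9$
$\left(-1320 + 1758\right) \left(B{\left(43,-59 \right)} + 1604\right) = \left(-1320 + 1758\right) \left(-9 + 1604\right) = 438 \cdot 1595 = 698610$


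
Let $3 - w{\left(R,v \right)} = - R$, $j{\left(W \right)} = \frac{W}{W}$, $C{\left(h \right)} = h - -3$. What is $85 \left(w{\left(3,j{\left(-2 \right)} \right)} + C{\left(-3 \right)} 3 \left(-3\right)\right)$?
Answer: $510$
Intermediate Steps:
$C{\left(h \right)} = 3 + h$ ($C{\left(h \right)} = h + 3 = 3 + h$)
$j{\left(W \right)} = 1$
$w{\left(R,v \right)} = 3 + R$ ($w{\left(R,v \right)} = 3 - - R = 3 + R$)
$85 \left(w{\left(3,j{\left(-2 \right)} \right)} + C{\left(-3 \right)} 3 \left(-3\right)\right) = 85 \left(\left(3 + 3\right) + \left(3 - 3\right) 3 \left(-3\right)\right) = 85 \left(6 + 0 \cdot 3 \left(-3\right)\right) = 85 \left(6 + 0 \left(-3\right)\right) = 85 \left(6 + 0\right) = 85 \cdot 6 = 510$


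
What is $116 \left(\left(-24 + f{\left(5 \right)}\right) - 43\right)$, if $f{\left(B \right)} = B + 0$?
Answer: $-7192$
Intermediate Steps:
$f{\left(B \right)} = B$
$116 \left(\left(-24 + f{\left(5 \right)}\right) - 43\right) = 116 \left(\left(-24 + 5\right) - 43\right) = 116 \left(-19 - 43\right) = 116 \left(-62\right) = -7192$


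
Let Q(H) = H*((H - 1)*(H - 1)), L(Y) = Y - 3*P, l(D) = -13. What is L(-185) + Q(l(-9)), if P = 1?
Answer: -2736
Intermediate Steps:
L(Y) = -3 + Y (L(Y) = Y - 3*1 = Y - 3 = -3 + Y)
Q(H) = H*(-1 + H)**2 (Q(H) = H*((-1 + H)*(-1 + H)) = H*(-1 + H)**2)
L(-185) + Q(l(-9)) = (-3 - 185) - 13*(-1 - 13)**2 = -188 - 13*(-14)**2 = -188 - 13*196 = -188 - 2548 = -2736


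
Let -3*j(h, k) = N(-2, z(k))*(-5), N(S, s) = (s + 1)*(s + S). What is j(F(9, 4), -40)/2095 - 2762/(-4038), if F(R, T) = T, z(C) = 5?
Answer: 590753/845961 ≈ 0.69832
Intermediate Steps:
N(S, s) = (1 + s)*(S + s)
j(h, k) = 30 (j(h, k) = -(-2 + 5 + 5² - 2*5)*(-5)/3 = -(-2 + 5 + 25 - 10)*(-5)/3 = -6*(-5) = -⅓*(-90) = 30)
j(F(9, 4), -40)/2095 - 2762/(-4038) = 30/2095 - 2762/(-4038) = 30*(1/2095) - 2762*(-1/4038) = 6/419 + 1381/2019 = 590753/845961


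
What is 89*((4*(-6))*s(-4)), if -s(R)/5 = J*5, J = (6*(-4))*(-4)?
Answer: 5126400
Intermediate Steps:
J = 96 (J = -24*(-4) = 96)
s(R) = -2400 (s(R) = -480*5 = -5*480 = -2400)
89*((4*(-6))*s(-4)) = 89*((4*(-6))*(-2400)) = 89*(-24*(-2400)) = 89*57600 = 5126400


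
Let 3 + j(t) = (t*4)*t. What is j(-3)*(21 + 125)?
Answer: 4818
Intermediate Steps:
j(t) = -3 + 4*t**2 (j(t) = -3 + (t*4)*t = -3 + (4*t)*t = -3 + 4*t**2)
j(-3)*(21 + 125) = (-3 + 4*(-3)**2)*(21 + 125) = (-3 + 4*9)*146 = (-3 + 36)*146 = 33*146 = 4818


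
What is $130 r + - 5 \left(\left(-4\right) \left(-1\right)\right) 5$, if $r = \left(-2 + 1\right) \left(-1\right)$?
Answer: $30$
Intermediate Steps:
$r = 1$ ($r = \left(-1\right) \left(-1\right) = 1$)
$130 r + - 5 \left(\left(-4\right) \left(-1\right)\right) 5 = 130 \cdot 1 + - 5 \left(\left(-4\right) \left(-1\right)\right) 5 = 130 + \left(-5\right) 4 \cdot 5 = 130 - 100 = 30$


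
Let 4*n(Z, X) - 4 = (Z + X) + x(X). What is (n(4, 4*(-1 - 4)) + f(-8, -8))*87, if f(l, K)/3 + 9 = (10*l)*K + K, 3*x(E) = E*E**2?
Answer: 104342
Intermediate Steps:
x(E) = E**3/3 (x(E) = (E*E**2)/3 = E**3/3)
f(l, K) = -27 + 3*K + 30*K*l (f(l, K) = -27 + 3*((10*l)*K + K) = -27 + 3*(10*K*l + K) = -27 + 3*(K + 10*K*l) = -27 + (3*K + 30*K*l) = -27 + 3*K + 30*K*l)
n(Z, X) = 1 + X/4 + Z/4 + X**3/12 (n(Z, X) = 1 + ((Z + X) + X**3/3)/4 = 1 + ((X + Z) + X**3/3)/4 = 1 + (X + Z + X**3/3)/4 = 1 + (X/4 + Z/4 + X**3/12) = 1 + X/4 + Z/4 + X**3/12)
(n(4, 4*(-1 - 4)) + f(-8, -8))*87 = ((1 + (4*(-1 - 4))/4 + (1/4)*4 + (4*(-1 - 4))**3/12) + (-27 + 3*(-8) + 30*(-8)*(-8)))*87 = ((1 + (4*(-5))/4 + 1 + (4*(-5))**3/12) + (-27 - 24 + 1920))*87 = ((1 + (1/4)*(-20) + 1 + (1/12)*(-20)**3) + 1869)*87 = ((1 - 5 + 1 + (1/12)*(-8000)) + 1869)*87 = ((1 - 5 + 1 - 2000/3) + 1869)*87 = (-2009/3 + 1869)*87 = (3598/3)*87 = 104342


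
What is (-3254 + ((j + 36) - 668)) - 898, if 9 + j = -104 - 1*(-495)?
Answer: -4402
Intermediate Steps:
j = 382 (j = -9 + (-104 - 1*(-495)) = -9 + (-104 + 495) = -9 + 391 = 382)
(-3254 + ((j + 36) - 668)) - 898 = (-3254 + ((382 + 36) - 668)) - 898 = (-3254 + (418 - 668)) - 898 = (-3254 - 250) - 898 = -3504 - 898 = -4402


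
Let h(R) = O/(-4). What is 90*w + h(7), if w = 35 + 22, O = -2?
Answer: 10261/2 ≈ 5130.5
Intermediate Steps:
h(R) = ½ (h(R) = -2/(-4) = -2*(-¼) = ½)
w = 57
90*w + h(7) = 90*57 + ½ = 5130 + ½ = 10261/2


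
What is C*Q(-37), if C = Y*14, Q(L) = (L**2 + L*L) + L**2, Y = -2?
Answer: -114996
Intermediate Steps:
Q(L) = 3*L**2 (Q(L) = (L**2 + L**2) + L**2 = 2*L**2 + L**2 = 3*L**2)
C = -28 (C = -2*14 = -28)
C*Q(-37) = -84*(-37)**2 = -84*1369 = -28*4107 = -114996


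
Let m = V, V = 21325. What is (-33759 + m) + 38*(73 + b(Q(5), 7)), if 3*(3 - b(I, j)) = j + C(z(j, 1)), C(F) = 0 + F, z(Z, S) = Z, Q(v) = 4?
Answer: -29170/3 ≈ -9723.3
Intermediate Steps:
C(F) = F
b(I, j) = 3 - 2*j/3 (b(I, j) = 3 - (j + j)/3 = 3 - 2*j/3)
m = 21325
(-33759 + m) + 38*(73 + b(Q(5), 7)) = (-33759 + 21325) + 38*(73 + (3 - ⅔*7)) = -12434 + 38*(73 + (3 - 14/3)) = -12434 + 38*(73 - 5/3) = -12434 + 38*(214/3) = -12434 + 8132/3 = -29170/3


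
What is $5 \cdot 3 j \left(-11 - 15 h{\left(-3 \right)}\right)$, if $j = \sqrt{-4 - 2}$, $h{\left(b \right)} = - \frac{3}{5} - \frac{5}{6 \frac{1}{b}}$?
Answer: $- \frac{1185 i \sqrt{6}}{2} \approx - 1451.3 i$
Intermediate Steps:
$h{\left(b \right)} = - \frac{3}{5} - \frac{5 b}{6}$ ($h{\left(b \right)} = \left(-3\right) \frac{1}{5} - 5 \frac{b}{6} = - \frac{3}{5} - \frac{5 b}{6}$)
$j = i \sqrt{6}$ ($j = \sqrt{-6} = i \sqrt{6} \approx 2.4495 i$)
$5 \cdot 3 j \left(-11 - 15 h{\left(-3 \right)}\right) = 5 \cdot 3 i \sqrt{6} \left(-11 - 15 \left(- \frac{3}{5} - - \frac{5}{2}\right)\right) = 15 i \sqrt{6} \left(-11 - 15 \left(- \frac{3}{5} + \frac{5}{2}\right)\right) = 15 i \sqrt{6} \left(-11 - \frac{57}{2}\right) = 15 i \sqrt{6} \left(- \frac{79}{2}\right) = - \frac{1185 i \sqrt{6}}{2}$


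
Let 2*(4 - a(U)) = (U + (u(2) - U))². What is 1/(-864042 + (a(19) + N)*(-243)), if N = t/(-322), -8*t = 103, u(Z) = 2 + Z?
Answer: -2576/2223293349 ≈ -1.1586e-6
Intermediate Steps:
t = -103/8 (t = -⅛*103 = -103/8 ≈ -12.875)
a(U) = -4 (a(U) = 4 - (U + ((2 + 2) - U))²/2 = 4 - (U + (4 - U))²/2 = 4 - ½*4² = 4 - ½*16 = 4 - 8 = -4)
N = 103/2576 (N = -103/8/(-322) = -103/8*(-1/322) = 103/2576 ≈ 0.039984)
1/(-864042 + (a(19) + N)*(-243)) = 1/(-864042 + (-4 + 103/2576)*(-243)) = 1/(-864042 - 10201/2576*(-243)) = 1/(-864042 + 2478843/2576) = 1/(-2223293349/2576) = -2576/2223293349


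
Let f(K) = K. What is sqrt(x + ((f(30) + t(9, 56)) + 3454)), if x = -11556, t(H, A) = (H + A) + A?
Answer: I*sqrt(7951) ≈ 89.168*I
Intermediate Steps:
t(H, A) = H + 2*A (t(H, A) = (A + H) + A = H + 2*A)
sqrt(x + ((f(30) + t(9, 56)) + 3454)) = sqrt(-11556 + ((30 + (9 + 2*56)) + 3454)) = sqrt(-11556 + ((30 + (9 + 112)) + 3454)) = sqrt(-11556 + ((30 + 121) + 3454)) = sqrt(-11556 + (151 + 3454)) = sqrt(-11556 + 3605) = sqrt(-7951) = I*sqrt(7951)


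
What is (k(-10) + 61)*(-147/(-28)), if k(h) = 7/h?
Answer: 12663/40 ≈ 316.58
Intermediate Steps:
(k(-10) + 61)*(-147/(-28)) = (7/(-10) + 61)*(-147/(-28)) = (7*(-⅒) + 61)*(-147*(-1/28)) = (-7/10 + 61)*(21/4) = (603/10)*(21/4) = 12663/40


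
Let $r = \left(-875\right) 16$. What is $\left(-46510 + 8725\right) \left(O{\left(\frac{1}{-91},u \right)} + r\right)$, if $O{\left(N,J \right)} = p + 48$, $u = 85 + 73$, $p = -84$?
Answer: $530350260$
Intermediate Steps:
$u = 158$
$r = -14000$
$O{\left(N,J \right)} = -36$ ($O{\left(N,J \right)} = -84 + 48 = -36$)
$\left(-46510 + 8725\right) \left(O{\left(\frac{1}{-91},u \right)} + r\right) = \left(-46510 + 8725\right) \left(-36 - 14000\right) = \left(-37785\right) \left(-14036\right) = 530350260$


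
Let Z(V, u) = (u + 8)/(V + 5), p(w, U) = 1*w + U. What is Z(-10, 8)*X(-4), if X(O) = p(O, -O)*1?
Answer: 0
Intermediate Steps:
p(w, U) = U + w (p(w, U) = w + U = U + w)
Z(V, u) = (8 + u)/(5 + V)
X(O) = 0 (X(O) = (-O + O)*1 = 0*1 = 0)
Z(-10, 8)*X(-4) = ((8 + 8)/(5 - 10))*0 = (16/(-5))*0 = -⅕*16*0 = -16/5*0 = 0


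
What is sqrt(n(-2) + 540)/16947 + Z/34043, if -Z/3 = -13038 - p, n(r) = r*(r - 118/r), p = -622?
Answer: 37248/34043 + sqrt(426)/16947 ≈ 1.0954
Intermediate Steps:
Z = 37248 (Z = -3*(-13038 - 1*(-622)) = -3*(-13038 + 622) = -3*(-12416) = 37248)
sqrt(n(-2) + 540)/16947 + Z/34043 = sqrt((-118 + (-2)**2) + 540)/16947 + 37248/34043 = sqrt((-118 + 4) + 540)*(1/16947) + 37248*(1/34043) = sqrt(-114 + 540)*(1/16947) + 37248/34043 = sqrt(426)*(1/16947) + 37248/34043 = sqrt(426)/16947 + 37248/34043 = 37248/34043 + sqrt(426)/16947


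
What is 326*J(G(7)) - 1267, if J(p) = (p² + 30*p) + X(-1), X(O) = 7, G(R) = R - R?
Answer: 1015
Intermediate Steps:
G(R) = 0
J(p) = 7 + p² + 30*p (J(p) = (p² + 30*p) + 7 = 7 + p² + 30*p)
326*J(G(7)) - 1267 = 326*(7 + 0² + 30*0) - 1267 = 326*(7 + 0 + 0) - 1267 = 326*7 - 1267 = 2282 - 1267 = 1015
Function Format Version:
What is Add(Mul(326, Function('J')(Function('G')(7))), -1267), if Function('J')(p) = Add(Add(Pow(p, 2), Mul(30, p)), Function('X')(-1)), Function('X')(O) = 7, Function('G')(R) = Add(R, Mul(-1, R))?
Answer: 1015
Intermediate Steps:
Function('G')(R) = 0
Function('J')(p) = Add(7, Pow(p, 2), Mul(30, p)) (Function('J')(p) = Add(Add(Pow(p, 2), Mul(30, p)), 7) = Add(7, Pow(p, 2), Mul(30, p)))
Add(Mul(326, Function('J')(Function('G')(7))), -1267) = Add(Mul(326, Add(7, Pow(0, 2), Mul(30, 0))), -1267) = Add(Mul(326, Add(7, 0, 0)), -1267) = Add(Mul(326, 7), -1267) = Add(2282, -1267) = 1015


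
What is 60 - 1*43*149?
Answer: -6347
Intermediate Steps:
60 - 1*43*149 = 60 - 43*149 = 60 - 6407 = -6347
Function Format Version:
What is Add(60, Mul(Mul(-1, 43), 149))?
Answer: -6347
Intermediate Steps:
Add(60, Mul(Mul(-1, 43), 149)) = Add(60, Mul(-43, 149)) = Add(60, -6407) = -6347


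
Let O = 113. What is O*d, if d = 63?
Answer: 7119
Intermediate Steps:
O*d = 113*63 = 7119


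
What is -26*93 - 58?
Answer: -2476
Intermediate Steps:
-26*93 - 58 = -2418 - 58 = -2476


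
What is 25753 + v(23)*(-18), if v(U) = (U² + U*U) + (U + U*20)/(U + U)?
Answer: 6520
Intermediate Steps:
v(U) = 21/2 + 2*U² (v(U) = (U² + U²) + (U + 20*U)/((2*U)) = 2*U² + (21*U)*(1/(2*U)) = 2*U² + 21/2 = 21/2 + 2*U²)
25753 + v(23)*(-18) = 25753 + (21/2 + 2*23²)*(-18) = 25753 + (21/2 + 2*529)*(-18) = 25753 + (21/2 + 1058)*(-18) = 25753 + (2137/2)*(-18) = 25753 - 19233 = 6520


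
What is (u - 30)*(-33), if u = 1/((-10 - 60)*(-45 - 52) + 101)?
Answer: 2274019/2297 ≈ 990.00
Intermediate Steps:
u = 1/6891 (u = 1/(-70*(-97) + 101) = 1/(6790 + 101) = 1/6891 ≈ 0.00014512)
(u - 30)*(-33) = (1/6891 - 30)*(-33) = -206729/6891*(-33) = 2274019/2297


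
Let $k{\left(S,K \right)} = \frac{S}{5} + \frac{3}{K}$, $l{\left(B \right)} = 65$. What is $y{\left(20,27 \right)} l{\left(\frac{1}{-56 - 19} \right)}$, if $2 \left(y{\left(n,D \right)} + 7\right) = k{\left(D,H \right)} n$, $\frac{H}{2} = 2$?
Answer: $\frac{7085}{2} \approx 3542.5$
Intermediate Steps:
$H = 4$ ($H = 2 \cdot 2 = 4$)
$k{\left(S,K \right)} = \frac{3}{K} + \frac{S}{5}$ ($k{\left(S,K \right)} = S \frac{1}{5} + \frac{3}{K} = \frac{S}{5} + \frac{3}{K} = \frac{3}{K} + \frac{S}{5}$)
$y{\left(n,D \right)} = -7 + \frac{n \left(\frac{3}{4} + \frac{D}{5}\right)}{2}$ ($y{\left(n,D \right)} = -7 + \frac{\left(\frac{3}{4} + \frac{D}{5}\right) n}{2} = -7 + \frac{n \left(\frac{3}{4} + \frac{D}{5}\right)}{2}$)
$y{\left(20,27 \right)} l{\left(\frac{1}{-56 - 19} \right)} = \left(-7 + \frac{1}{40} \cdot 20 \left(15 + 4 \cdot 27\right)\right) 65 = \left(-7 + \frac{1}{40} \cdot 20 \left(15 + 108\right)\right) 65 = \left(-7 + \frac{1}{40} \cdot 20 \cdot 123\right) 65 = \left(-7 + \frac{123}{2}\right) 65 = \frac{109}{2} \cdot 65 = \frac{7085}{2}$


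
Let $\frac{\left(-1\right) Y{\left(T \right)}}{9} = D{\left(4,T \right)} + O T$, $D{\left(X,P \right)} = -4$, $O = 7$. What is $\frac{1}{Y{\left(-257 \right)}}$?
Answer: $\frac{1}{16227} \approx 6.1626 \cdot 10^{-5}$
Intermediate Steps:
$Y{\left(T \right)} = 36 - 63 T$ ($Y{\left(T \right)} = - 9 \left(-4 + 7 T\right) = 36 - 63 T$)
$\frac{1}{Y{\left(-257 \right)}} = \frac{1}{36 - -16191} = \frac{1}{36 + 16191} = \frac{1}{16227}$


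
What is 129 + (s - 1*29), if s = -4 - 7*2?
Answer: 82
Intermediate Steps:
s = -18 (s = -4 - 14 = -18)
129 + (s - 1*29) = 129 + (-18 - 1*29) = 129 + (-18 - 29) = 129 - 47 = 82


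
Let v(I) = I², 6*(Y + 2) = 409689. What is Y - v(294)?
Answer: -36313/2 ≈ -18157.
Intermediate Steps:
Y = 136559/2 (Y = -2 + (⅙)*409689 = -2 + 136563/2 = 136559/2 ≈ 68280.)
Y - v(294) = 136559/2 - 1*294² = 136559/2 - 1*86436 = 136559/2 - 86436 = -36313/2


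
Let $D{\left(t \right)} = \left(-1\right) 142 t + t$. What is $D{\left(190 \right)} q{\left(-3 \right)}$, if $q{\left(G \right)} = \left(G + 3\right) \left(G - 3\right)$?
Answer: $0$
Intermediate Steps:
$D{\left(t \right)} = - 141 t$ ($D{\left(t \right)} = - 142 t + t = - 141 t$)
$q{\left(G \right)} = \left(-3 + G\right) \left(3 + G\right)$ ($q{\left(G \right)} = \left(3 + G\right) \left(-3 + G\right) = \left(-3 + G\right) \left(3 + G\right)$)
$D{\left(190 \right)} q{\left(-3 \right)} = \left(-141\right) 190 \left(-9 + \left(-3\right)^{2}\right) = - 26790 \left(-9 + 9\right) = \left(-26790\right) 0 = 0$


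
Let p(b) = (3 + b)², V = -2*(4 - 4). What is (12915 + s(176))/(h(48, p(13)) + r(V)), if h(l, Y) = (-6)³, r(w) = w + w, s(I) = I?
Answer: -13091/216 ≈ -60.607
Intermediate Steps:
V = 0 (V = -2*0 = 0)
r(w) = 2*w
h(l, Y) = -216
(12915 + s(176))/(h(48, p(13)) + r(V)) = (12915 + 176)/(-216 + 2*0) = 13091/(-216 + 0) = 13091/(-216) = 13091*(-1/216) = -13091/216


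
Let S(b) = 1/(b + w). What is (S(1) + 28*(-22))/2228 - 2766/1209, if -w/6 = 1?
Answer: -11512723/4489420 ≈ -2.5644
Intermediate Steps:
w = -6 (w = -6*1 = -6)
S(b) = 1/(-6 + b) (S(b) = 1/(b - 6) = 1/(-6 + b))
(S(1) + 28*(-22))/2228 - 2766/1209 = (1/(-6 + 1) + 28*(-22))/2228 - 2766/1209 = (1/(-5) - 616)*(1/2228) - 2766*1/1209 = (-⅕ - 616)*(1/2228) - 922/403 = -3081/5*1/2228 - 922/403 = -3081/11140 - 922/403 = -11512723/4489420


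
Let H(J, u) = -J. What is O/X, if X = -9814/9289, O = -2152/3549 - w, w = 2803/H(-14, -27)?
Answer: 1891538975/9951396 ≈ 190.08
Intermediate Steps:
w = 2803/14 (w = 2803/((-1*(-14))) = 2803/14 ≈ 200.21)
O = -1425425/7098 (O = -2152/3549 - 1*2803/14 = -2152*1/3549 - 2803/14 = -2152/3549 - 2803/14 = -1425425/7098 ≈ -200.82)
X = -1402/1327 (X = -9814*1/9289 = -1402/1327 ≈ -1.0565)
O/X = -1425425/(7098*(-1402/1327)) = -1425425/7098*(-1327/1402) = 1891538975/9951396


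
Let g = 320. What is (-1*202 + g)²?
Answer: 13924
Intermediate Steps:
(-1*202 + g)² = (-1*202 + 320)² = (-202 + 320)² = 118² = 13924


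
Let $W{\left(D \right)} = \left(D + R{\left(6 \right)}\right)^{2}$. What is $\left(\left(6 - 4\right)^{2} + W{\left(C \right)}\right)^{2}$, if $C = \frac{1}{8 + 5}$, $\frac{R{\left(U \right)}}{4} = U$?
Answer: $\frac{9730836025}{28561} \approx 3.407 \cdot 10^{5}$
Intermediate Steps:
$R{\left(U \right)} = 4 U$
$C = \frac{1}{13} \approx 0.076923$
$W{\left(D \right)} = \left(24 + D\right)^{2}$ ($W{\left(D \right)} = \left(D + 4 \cdot 6\right)^{2} = \left(D + 24\right)^{2} = \left(24 + D\right)^{2}$)
$\left(\left(6 - 4\right)^{2} + W{\left(C \right)}\right)^{2} = \left(\left(6 - 4\right)^{2} + \left(24 + \frac{1}{13}\right)^{2}\right)^{2} = \left(2^{2} + \left(\frac{313}{13}\right)^{2}\right)^{2} = \left(4 + \frac{97969}{169}\right)^{2} = \left(\frac{98645}{169}\right)^{2} = \frac{9730836025}{28561}$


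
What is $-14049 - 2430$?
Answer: $-16479$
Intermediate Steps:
$-14049 - 2430 = -16479$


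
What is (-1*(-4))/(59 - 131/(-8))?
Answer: 32/603 ≈ 0.053068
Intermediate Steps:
(-1*(-4))/(59 - 131/(-8)) = 4/(59 - 131*(-⅛)) = 4/(59 + 131/8) = 4/(603/8) = (8/603)*4 = 32/603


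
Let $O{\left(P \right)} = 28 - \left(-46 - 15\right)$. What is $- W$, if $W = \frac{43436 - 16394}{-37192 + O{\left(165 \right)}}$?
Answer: $\frac{27042}{37103} \approx 0.72884$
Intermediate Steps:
$O{\left(P \right)} = 89$ ($O{\left(P \right)} = 28 - -61 = 28 + 61 = 89$)
$W = - \frac{27042}{37103}$ ($W = \frac{43436 - 16394}{-37192 + 89} = \frac{27042}{-37103} = 27042 \left(- \frac{1}{37103}\right) = - \frac{27042}{37103} \approx -0.72884$)
$- W = \left(-1\right) \left(- \frac{27042}{37103}\right) = \frac{27042}{37103}$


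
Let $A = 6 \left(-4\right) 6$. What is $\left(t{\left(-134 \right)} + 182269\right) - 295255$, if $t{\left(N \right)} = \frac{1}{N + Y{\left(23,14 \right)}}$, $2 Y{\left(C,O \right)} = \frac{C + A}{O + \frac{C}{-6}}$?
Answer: $- \frac{964561543}{8537} \approx -1.1299 \cdot 10^{5}$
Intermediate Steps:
$A = -144$ ($A = \left(-24\right) 6 = -144$)
$Y{\left(C,O \right)} = \frac{-144 + C}{2 \left(O - \frac{C}{6}\right)}$ ($Y{\left(C,O \right)} = \frac{\left(C - 144\right) \frac{1}{O + \frac{C}{-6}}}{2} = \frac{\left(-144 + C\right) \frac{1}{O + C \left(- \frac{1}{6}\right)}}{2} = \frac{\left(-144 + C\right) \frac{1}{O - \frac{C}{6}}}{2} = \frac{\frac{1}{O - \frac{C}{6}} \left(-144 + C\right)}{2} = \frac{-144 + C}{2 \left(O - \frac{C}{6}\right)}$)
$t{\left(N \right)} = \frac{1}{- \frac{363}{61} + N}$ ($t{\left(N \right)} = \frac{1}{N + \frac{3 \left(144 - 23\right)}{23 - 84}} = \frac{1}{N + 3 \frac{1}{-61} \cdot 121} = \frac{1}{N + 3 \left(- \frac{1}{61}\right) 121} = \frac{1}{N - \frac{363}{61}} = \frac{1}{- \frac{363}{61} + N}$)
$\left(t{\left(-134 \right)} + 182269\right) - 295255 = \left(\frac{61}{-363 + 61 \left(-134\right)} + 182269\right) - 295255 = \left(\frac{61}{-363 - 8174} + 182269\right) - 295255 = \left(\frac{61}{-8537} + 182269\right) - 295255 = \left(61 \left(- \frac{1}{8537}\right) + 182269\right) - 295255 = \left(- \frac{61}{8537} + 182269\right) - 295255 = \frac{1556030392}{8537} - 295255 = - \frac{964561543}{8537}$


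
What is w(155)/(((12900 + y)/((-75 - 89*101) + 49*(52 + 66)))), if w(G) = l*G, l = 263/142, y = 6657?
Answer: -22298455/462849 ≈ -48.177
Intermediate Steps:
l = 263/142 (l = 263*(1/142) = 263/142 ≈ 1.8521)
w(G) = 263*G/142
w(155)/(((12900 + y)/((-75 - 89*101) + 49*(52 + 66)))) = ((263/142)*155)/(((12900 + 6657)/((-75 - 89*101) + 49*(52 + 66)))) = 40765/(142*((19557/((-75 - 8989) + 49*118)))) = 40765/(142*((19557/(-9064 + 5782)))) = 40765/(142*((19557/(-3282)))) = 40765/(142*((19557*(-1/3282)))) = 40765/(142*(-6519/1094)) = (40765/142)*(-1094/6519) = -22298455/462849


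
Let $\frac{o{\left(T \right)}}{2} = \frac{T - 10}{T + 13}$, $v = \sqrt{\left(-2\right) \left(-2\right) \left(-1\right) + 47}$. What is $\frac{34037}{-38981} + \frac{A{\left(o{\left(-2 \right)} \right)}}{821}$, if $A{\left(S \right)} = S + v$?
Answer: $- \frac{308323691}{352037411} + \frac{\sqrt{43}}{821} \approx -0.86784$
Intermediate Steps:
$v = \sqrt{43}$ ($v = \sqrt{4 \left(-1\right) + 47} = \sqrt{-4 + 47} = \sqrt{43} \approx 6.5574$)
$o{\left(T \right)} = \frac{2 \left(-10 + T\right)}{13 + T}$ ($o{\left(T \right)} = 2 \frac{T - 10}{T + 13} = 2 \frac{-10 + T}{13 + T} = \frac{2 \left(-10 + T\right)}{13 + T}$)
$A{\left(S \right)} = S + \sqrt{43}$
$\frac{34037}{-38981} + \frac{A{\left(o{\left(-2 \right)} \right)}}{821} = \frac{34037}{-38981} + \frac{\frac{2 \left(-10 - 2\right)}{13 - 2} + \sqrt{43}}{821} = 34037 \left(- \frac{1}{38981}\right) + \left(2 \cdot \frac{1}{11} \left(-12\right) + \sqrt{43}\right) \frac{1}{821} = - \frac{34037}{38981} + \left(2 \cdot \frac{1}{11} \left(-12\right) + \sqrt{43}\right) \frac{1}{821} = - \frac{34037}{38981} + \left(- \frac{24}{11} + \sqrt{43}\right) \frac{1}{821} = - \frac{34037}{38981} - \left(\frac{24}{9031} - \frac{\sqrt{43}}{821}\right) = - \frac{308323691}{352037411} + \frac{\sqrt{43}}{821}$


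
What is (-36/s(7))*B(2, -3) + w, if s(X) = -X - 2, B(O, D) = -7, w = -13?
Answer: -41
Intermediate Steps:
s(X) = -2 - X
(-36/s(7))*B(2, -3) + w = -36/(-2 - 1*7)*(-7) - 13 = -36/(-2 - 7)*(-7) - 13 = -36/(-9)*(-7) - 13 = -36*(-⅑)*(-7) - 13 = 4*(-7) - 13 = -28 - 13 = -41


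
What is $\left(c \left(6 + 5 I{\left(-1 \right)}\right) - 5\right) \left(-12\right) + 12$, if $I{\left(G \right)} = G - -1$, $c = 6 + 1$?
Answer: $-432$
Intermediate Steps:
$c = 7$
$I{\left(G \right)} = 1 + G$ ($I{\left(G \right)} = G + 1 = 1 + G$)
$\left(c \left(6 + 5 I{\left(-1 \right)}\right) - 5\right) \left(-12\right) + 12 = \left(7 \left(6 + 5 \left(1 - 1\right)\right) - 5\right) \left(-12\right) + 12 = \left(7 \left(6 + 5 \cdot 0\right) - 5\right) \left(-12\right) + 12 = \left(7 \left(6 + 0\right) - 5\right) \left(-12\right) + 12 = \left(7 \cdot 6 - 5\right) \left(-12\right) + 12 = \left(42 - 5\right) \left(-12\right) + 12 = 37 \left(-12\right) + 12 = -444 + 12 = -432$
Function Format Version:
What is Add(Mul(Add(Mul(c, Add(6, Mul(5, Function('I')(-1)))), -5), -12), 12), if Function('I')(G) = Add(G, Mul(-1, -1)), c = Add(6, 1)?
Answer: -432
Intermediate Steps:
c = 7
Function('I')(G) = Add(1, G) (Function('I')(G) = Add(G, 1) = Add(1, G))
Add(Mul(Add(Mul(c, Add(6, Mul(5, Function('I')(-1)))), -5), -12), 12) = Add(Mul(Add(Mul(7, Add(6, Mul(5, Add(1, -1)))), -5), -12), 12) = Add(Mul(Add(Mul(7, Add(6, Mul(5, 0))), -5), -12), 12) = Add(Mul(Add(Mul(7, Add(6, 0)), -5), -12), 12) = Add(Mul(Add(Mul(7, 6), -5), -12), 12) = Add(Mul(Add(42, -5), -12), 12) = Add(Mul(37, -12), 12) = Add(-444, 12) = -432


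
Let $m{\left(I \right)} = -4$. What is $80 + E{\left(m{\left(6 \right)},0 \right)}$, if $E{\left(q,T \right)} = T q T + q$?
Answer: $76$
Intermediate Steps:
$E{\left(q,T \right)} = q + q T^{2}$ ($E{\left(q,T \right)} = q T^{2} + q = q + q T^{2}$)
$80 + E{\left(m{\left(6 \right)},0 \right)} = 80 - 4 \left(1 + 0^{2}\right) = 80 - 4 \left(1 + 0\right) = 80 - 4 = 76$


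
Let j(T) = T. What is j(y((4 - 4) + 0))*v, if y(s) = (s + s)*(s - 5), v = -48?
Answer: 0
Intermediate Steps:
y(s) = 2*s*(-5 + s) (y(s) = (2*s)*(-5 + s) = 2*s*(-5 + s))
j(y((4 - 4) + 0))*v = (2*((4 - 4) + 0)*(-5 + ((4 - 4) + 0)))*(-48) = (2*(0 + 0)*(-5 + (0 + 0)))*(-48) = (2*0*(-5 + 0))*(-48) = (2*0*(-5))*(-48) = 0*(-48) = 0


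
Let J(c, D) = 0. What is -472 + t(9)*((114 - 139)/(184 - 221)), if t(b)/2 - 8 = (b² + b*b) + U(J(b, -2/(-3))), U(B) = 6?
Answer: -8664/37 ≈ -234.16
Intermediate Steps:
t(b) = 28 + 4*b² (t(b) = 16 + 2*((b² + b*b) + 6) = 16 + 2*((b² + b²) + 6) = 16 + 2*(2*b² + 6) = 16 + 2*(6 + 2*b²) = 16 + (12 + 4*b²) = 28 + 4*b²)
-472 + t(9)*((114 - 139)/(184 - 221)) = -472 + (28 + 4*9²)*((114 - 139)/(184 - 221)) = -472 + (28 + 4*81)*(-25/(-37)) = -472 + (28 + 324)*(-25*(-1/37)) = -472 + 352*(25/37) = -472 + 8800/37 = -8664/37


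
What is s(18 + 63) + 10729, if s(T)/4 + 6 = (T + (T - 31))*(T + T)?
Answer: 95593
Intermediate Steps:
s(T) = -24 + 8*T*(-31 + 2*T) (s(T) = -24 + 4*((T + (T - 31))*(T + T)) = -24 + 4*((T + (-31 + T))*(2*T)) = -24 + 4*((-31 + 2*T)*(2*T)) = -24 + 4*(2*T*(-31 + 2*T)) = -24 + 8*T*(-31 + 2*T))
s(18 + 63) + 10729 = (-24 - 248*(18 + 63) + 16*(18 + 63)²) + 10729 = (-24 - 248*81 + 16*81²) + 10729 = (-24 - 20088 + 16*6561) + 10729 = (-24 - 20088 + 104976) + 10729 = 84864 + 10729 = 95593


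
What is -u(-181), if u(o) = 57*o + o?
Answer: 10498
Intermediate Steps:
u(o) = 58*o
-u(-181) = -58*(-181) = -1*(-10498) = 10498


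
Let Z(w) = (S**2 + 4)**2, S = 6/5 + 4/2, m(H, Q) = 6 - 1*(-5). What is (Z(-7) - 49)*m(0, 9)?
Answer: 1057221/625 ≈ 1691.6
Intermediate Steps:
m(H, Q) = 11 (m(H, Q) = 6 + 5 = 11)
S = 16/5 (S = 6*(1/5) + 4*(1/2) = 6/5 + 2 = 16/5 ≈ 3.2000)
Z(w) = 126736/625 (Z(w) = ((16/5)**2 + 4)**2 = (256/25 + 4)**2 = (356/25)**2 = 126736/625)
(Z(-7) - 49)*m(0, 9) = (126736/625 - 49)*11 = (96111/625)*11 = 1057221/625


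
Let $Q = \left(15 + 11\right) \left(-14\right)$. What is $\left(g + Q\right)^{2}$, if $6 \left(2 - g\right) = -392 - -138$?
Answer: $\frac{919681}{9} \approx 1.0219 \cdot 10^{5}$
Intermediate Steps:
$Q = -364$ ($Q = 26 \left(-14\right) = -364$)
$g = \frac{133}{3}$ ($g = 2 - \frac{-392 - -138}{6} = 2 - \frac{-392 + 138}{6} = 2 - - \frac{127}{3} = 2 + \frac{127}{3} = \frac{133}{3} \approx 44.333$)
$\left(g + Q\right)^{2} = \left(\frac{133}{3} - 364\right)^{2} = \left(- \frac{959}{3}\right)^{2} = \frac{919681}{9}$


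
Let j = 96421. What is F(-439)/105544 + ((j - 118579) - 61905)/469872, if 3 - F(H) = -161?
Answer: -366470261/2066340432 ≈ -0.17735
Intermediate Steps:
F(H) = 164 (F(H) = 3 - 1*(-161) = 3 + 161 = 164)
F(-439)/105544 + ((j - 118579) - 61905)/469872 = 164/105544 + ((96421 - 118579) - 61905)/469872 = 164*(1/105544) + (-22158 - 61905)*(1/469872) = 41/26386 - 84063*1/469872 = 41/26386 - 28021/156624 = -366470261/2066340432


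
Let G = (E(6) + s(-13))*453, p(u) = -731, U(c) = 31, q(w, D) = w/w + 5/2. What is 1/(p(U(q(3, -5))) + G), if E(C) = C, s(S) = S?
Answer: -1/3902 ≈ -0.00025628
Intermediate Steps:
q(w, D) = 7/2 (q(w, D) = 1 + 5*(1/2) = 1 + 5/2 = 7/2)
G = -3171 (G = (6 - 13)*453 = -7*453 = -3171)
1/(p(U(q(3, -5))) + G) = 1/(-731 - 3171) = 1/(-3902) = -1/3902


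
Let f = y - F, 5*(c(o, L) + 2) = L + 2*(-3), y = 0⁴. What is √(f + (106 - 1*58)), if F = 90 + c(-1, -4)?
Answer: I*√38 ≈ 6.1644*I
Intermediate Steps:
y = 0
c(o, L) = -16/5 + L/5 (c(o, L) = -2 + (L + 2*(-3))/5 = -2 + (L - 6)/5 = -2 + (-6 + L)/5 = -2 + (-6/5 + L/5) = -16/5 + L/5)
F = 86 (F = 90 + (-16/5 + (⅕)*(-4)) = 90 + (-16/5 - ⅘) = 90 - 4 = 86)
f = -86 (f = 0 - 1*86 = 0 - 86 = -86)
√(f + (106 - 1*58)) = √(-86 + (106 - 1*58)) = √(-86 + (106 - 58)) = √(-86 + 48) = √(-38) = I*√38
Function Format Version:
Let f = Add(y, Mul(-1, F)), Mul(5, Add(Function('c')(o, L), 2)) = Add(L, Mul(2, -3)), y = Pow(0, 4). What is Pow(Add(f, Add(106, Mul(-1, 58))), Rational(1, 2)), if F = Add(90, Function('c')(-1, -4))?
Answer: Mul(I, Pow(38, Rational(1, 2))) ≈ Mul(6.1644, I)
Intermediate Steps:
y = 0
Function('c')(o, L) = Add(Rational(-16, 5), Mul(Rational(1, 5), L)) (Function('c')(o, L) = Add(-2, Mul(Rational(1, 5), Add(L, Mul(2, -3)))) = Add(-2, Mul(Rational(1, 5), Add(L, -6))) = Add(-2, Mul(Rational(1, 5), Add(-6, L))) = Add(-2, Add(Rational(-6, 5), Mul(Rational(1, 5), L))) = Add(Rational(-16, 5), Mul(Rational(1, 5), L)))
F = 86 (F = Add(90, Add(Rational(-16, 5), Mul(Rational(1, 5), -4))) = Add(90, Add(Rational(-16, 5), Rational(-4, 5))) = Add(90, -4) = 86)
f = -86 (f = Add(0, Mul(-1, 86)) = Add(0, -86) = -86)
Pow(Add(f, Add(106, Mul(-1, 58))), Rational(1, 2)) = Pow(Add(-86, Add(106, Mul(-1, 58))), Rational(1, 2)) = Pow(Add(-86, Add(106, -58)), Rational(1, 2)) = Pow(Add(-86, 48), Rational(1, 2)) = Pow(-38, Rational(1, 2)) = Mul(I, Pow(38, Rational(1, 2)))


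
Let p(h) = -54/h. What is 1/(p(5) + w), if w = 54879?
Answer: 5/274341 ≈ 1.8225e-5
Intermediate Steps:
1/(p(5) + w) = 1/(-54/5 + 54879) = 1/(274341/5) = 5/274341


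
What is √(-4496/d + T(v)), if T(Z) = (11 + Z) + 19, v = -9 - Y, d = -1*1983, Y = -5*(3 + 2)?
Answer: √189800862/1983 ≈ 6.9475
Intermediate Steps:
Y = -25 (Y = -5*5 = -25)
d = -1983
v = 16 (v = -9 - 1*(-25) = -9 + 25 = 16)
T(Z) = 30 + Z
√(-4496/d + T(v)) = √(-4496/(-1983) + (30 + 16)) = √(-4496*(-1/1983) + 46) = √(4496/1983 + 46) = √(95714/1983) = √189800862/1983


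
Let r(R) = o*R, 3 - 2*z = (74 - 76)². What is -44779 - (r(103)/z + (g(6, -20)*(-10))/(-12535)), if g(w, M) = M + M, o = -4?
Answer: -114326641/2507 ≈ -45603.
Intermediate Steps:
z = -½ (z = 3/2 - (74 - 76)²/2 = 3/2 - ½*(-2)² = 3/2 - ½*4 = 3/2 - 2 = -½ ≈ -0.50000)
r(R) = -4*R
g(w, M) = 2*M
-44779 - (r(103)/z + (g(6, -20)*(-10))/(-12535)) = -44779 - ((-4*103)/(-½) + ((2*(-20))*(-10))/(-12535)) = -44779 - (-412*(-2) - 40*(-10)*(-1/12535)) = -44779 - (824 + 400*(-1/12535)) = -44779 - (824 - 80/2507) = -44779 - 1*2065688/2507 = -44779 - 2065688/2507 = -114326641/2507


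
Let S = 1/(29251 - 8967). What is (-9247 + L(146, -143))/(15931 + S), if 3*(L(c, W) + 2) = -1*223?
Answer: -113468696/193886643 ≈ -0.58523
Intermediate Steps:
L(c, W) = -229/3 (L(c, W) = -2 + (-1*223)/3 = -2 + (1/3)*(-223) = -2 - 223/3 = -229/3)
S = 1/20284 ≈ 4.9300e-5
(-9247 + L(146, -143))/(15931 + S) = (-9247 - 229/3)/(15931 + 1/20284) = -27970/(3*323144405/20284) = -27970/3*20284/323144405 = -113468696/193886643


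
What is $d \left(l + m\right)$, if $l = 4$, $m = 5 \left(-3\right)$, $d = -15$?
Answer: $165$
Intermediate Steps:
$m = -15$
$d \left(l + m\right) = - 15 \left(4 - 15\right) = \left(-15\right) \left(-11\right) = 165$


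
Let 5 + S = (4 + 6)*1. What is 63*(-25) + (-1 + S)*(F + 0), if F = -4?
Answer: -1591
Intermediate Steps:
S = 5 (S = -5 + (4 + 6)*1 = -5 + 10*1 = -5 + 10 = 5)
63*(-25) + (-1 + S)*(F + 0) = 63*(-25) + (-1 + 5)*(-4 + 0) = -1575 + 4*(-4) = -1575 - 16 = -1591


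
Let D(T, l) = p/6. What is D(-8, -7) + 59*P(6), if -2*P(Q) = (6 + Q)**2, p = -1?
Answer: -25489/6 ≈ -4248.2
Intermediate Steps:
D(T, l) = -1/6
P(Q) = -(6 + Q)**2/2
D(-8, -7) + 59*P(6) = -1/6 + 59*(-(6 + 6)**2/2) = -1/6 + 59*(-1/2*12**2) = -1/6 + 59*(-1/2*144) = -1/6 + 59*(-72) = -1/6 - 4248 = -25489/6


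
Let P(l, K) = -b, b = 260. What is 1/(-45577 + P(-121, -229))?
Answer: -1/45837 ≈ -2.1816e-5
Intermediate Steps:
P(l, K) = -260 (P(l, K) = -1*260 = -260)
1/(-45577 + P(-121, -229)) = 1/(-45577 - 260) = 1/(-45837) = -1/45837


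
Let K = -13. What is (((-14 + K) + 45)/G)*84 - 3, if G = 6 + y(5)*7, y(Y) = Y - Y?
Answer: 249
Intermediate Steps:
y(Y) = 0
G = 6 (G = 6 + 0*7 = 6 + 0 = 6)
(((-14 + K) + 45)/G)*84 - 3 = (((-14 - 13) + 45)/6)*84 - 3 = ((-27 + 45)*(1/6))*84 - 3 = (18*(1/6))*84 - 3 = 3*84 - 3 = 252 - 3 = 249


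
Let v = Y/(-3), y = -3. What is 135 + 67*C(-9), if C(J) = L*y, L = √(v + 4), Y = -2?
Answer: 135 - 67*√42 ≈ -299.21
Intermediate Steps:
v = ⅔ (v = -2/(-3) = -2*(-⅓) = ⅔ ≈ 0.66667)
L = √42/3 (L = √(⅔ + 4) = √(14/3) = √42/3 ≈ 2.1602)
C(J) = -√42 (C(J) = (√42/3)*(-3) = -√42)
135 + 67*C(-9) = 135 + 67*(-√42) = 135 - 67*√42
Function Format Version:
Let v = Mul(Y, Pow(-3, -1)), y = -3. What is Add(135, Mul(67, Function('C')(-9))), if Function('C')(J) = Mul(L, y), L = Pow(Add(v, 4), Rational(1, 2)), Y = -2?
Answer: Add(135, Mul(-67, Pow(42, Rational(1, 2)))) ≈ -299.21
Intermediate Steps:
v = Rational(2, 3) (v = Mul(-2, Pow(-3, -1)) = Mul(-2, Rational(-1, 3)) = Rational(2, 3) ≈ 0.66667)
L = Mul(Rational(1, 3), Pow(42, Rational(1, 2))) (L = Pow(Add(Rational(2, 3), 4), Rational(1, 2)) = Pow(Rational(14, 3), Rational(1, 2)) = Mul(Rational(1, 3), Pow(42, Rational(1, 2))) ≈ 2.1602)
Function('C')(J) = Mul(-1, Pow(42, Rational(1, 2))) (Function('C')(J) = Mul(Mul(Rational(1, 3), Pow(42, Rational(1, 2))), -3) = Mul(-1, Pow(42, Rational(1, 2))))
Add(135, Mul(67, Function('C')(-9))) = Add(135, Mul(67, Mul(-1, Pow(42, Rational(1, 2))))) = Add(135, Mul(-67, Pow(42, Rational(1, 2))))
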